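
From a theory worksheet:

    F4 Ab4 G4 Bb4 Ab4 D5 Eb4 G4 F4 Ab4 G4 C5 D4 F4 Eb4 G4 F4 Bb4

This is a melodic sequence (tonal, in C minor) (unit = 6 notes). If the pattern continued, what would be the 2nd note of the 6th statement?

C4

Grouping in 6s, the 2nd note of each cell is Ab4, G4, F4.
Carrying that down a 2nd forward: Eb4 → D4 → C4.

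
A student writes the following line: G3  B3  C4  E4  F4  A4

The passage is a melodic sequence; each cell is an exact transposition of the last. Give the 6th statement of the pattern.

Ab5 C6

Unit = 2 notes; the statements start on G3, C4, F4, moving up a 4th each time.
Carrying on: Bb4 → Eb5 → Ab5.
So cell 6 is Ab5 C6.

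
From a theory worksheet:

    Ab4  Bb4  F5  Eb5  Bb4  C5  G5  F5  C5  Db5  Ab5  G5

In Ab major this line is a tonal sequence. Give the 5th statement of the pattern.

Taking 4-note groups, the heads are Ab4, Bb4, C5: the pattern moves up a 2nd.
Extending up a 2nd: Db5 → Eb5.
From Eb5 the diatonic shape gives Eb5 F5 C6 Bb5.

Eb5 F5 C6 Bb5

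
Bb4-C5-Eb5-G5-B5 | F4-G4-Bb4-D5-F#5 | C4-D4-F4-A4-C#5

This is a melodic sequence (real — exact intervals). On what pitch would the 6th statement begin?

Unit = 5 notes; the statements start on Bb4, F4, C4, moving down a 4th each time.
Extending the heads down a 4th: G3 → D3 → A2.

A2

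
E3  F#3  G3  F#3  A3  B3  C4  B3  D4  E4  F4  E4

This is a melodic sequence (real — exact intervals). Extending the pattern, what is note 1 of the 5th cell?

The unit is 4 notes. Position-1 pitches of the 3 shown cells: E3, A3, D4.
Carrying that up a 4th forward: G4 → C5.

C5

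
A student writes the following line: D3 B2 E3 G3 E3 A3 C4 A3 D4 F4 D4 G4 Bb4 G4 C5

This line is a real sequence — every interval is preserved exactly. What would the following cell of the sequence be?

The 3-note cells begin on D3, G3, C4, F4, Bb4 — each up a 4th from the last.
From Eb5 the exact shape gives Eb5 C5 F5.

Eb5 C5 F5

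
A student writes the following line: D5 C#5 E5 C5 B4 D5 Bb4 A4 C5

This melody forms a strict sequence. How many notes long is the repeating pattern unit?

3

There are 9 notes; a 3-note unit gives 3 cells:
D5 C#5 E5 | C5 B4 D5 | Bb4 A4 C5
Each cell is the previous one down a 2nd — so the unit is 3 notes.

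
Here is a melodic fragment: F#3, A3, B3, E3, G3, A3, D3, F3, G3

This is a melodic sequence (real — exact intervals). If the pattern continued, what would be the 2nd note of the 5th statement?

Db3

With 3-note cells, note 2 of each statement runs A3, G3, F3.
Each moves down a 2nd. Continuing: Eb3 → Db3.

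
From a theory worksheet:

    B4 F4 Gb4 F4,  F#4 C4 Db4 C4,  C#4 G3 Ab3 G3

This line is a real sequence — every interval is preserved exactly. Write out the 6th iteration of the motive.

With a 4-note motive the entries are B4, F#4, C#4, each down a 4th from the previous.
Continuing the starts: G#3 → D#3 → A#2.
From A#2 the exact shape gives A#2 E2 F2 E2.

A#2 E2 F2 E2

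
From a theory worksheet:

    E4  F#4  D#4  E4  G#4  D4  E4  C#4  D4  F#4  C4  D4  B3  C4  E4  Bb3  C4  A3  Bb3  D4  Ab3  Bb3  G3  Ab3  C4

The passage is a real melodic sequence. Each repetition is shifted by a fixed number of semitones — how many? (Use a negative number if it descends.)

-2

Taking 5-note groups, the heads are E4, D4, C4, Bb3, Ab3: the pattern moves down a 2nd.
E4→D4 is 62 − 64 = -2 semitones.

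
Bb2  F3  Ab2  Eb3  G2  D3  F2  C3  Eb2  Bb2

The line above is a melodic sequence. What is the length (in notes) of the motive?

Try groups of 2 (5 cells in 10 notes):
Bb2 F3 | Ab2 Eb3 | G2 D3 | F2 C3 | Eb2 Bb2
Every group is a transposition down a 2nd of the one before; no shorter unit works.

2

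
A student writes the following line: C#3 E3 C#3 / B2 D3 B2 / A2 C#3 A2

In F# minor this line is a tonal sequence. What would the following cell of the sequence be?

Unit = 3 notes; the statements start on C#3, B2, A2, moving down a 2nd each time.
From G#2 the diatonic shape gives G#2 B2 G#2.

G#2 B2 G#2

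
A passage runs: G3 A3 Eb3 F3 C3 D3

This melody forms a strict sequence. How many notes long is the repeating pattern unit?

Try groups of 2 (3 cells in 6 notes):
G3 A3 | Eb3 F3 | C3 D3
Each cell is the previous one down a 3rd — so the unit is 2 notes.

2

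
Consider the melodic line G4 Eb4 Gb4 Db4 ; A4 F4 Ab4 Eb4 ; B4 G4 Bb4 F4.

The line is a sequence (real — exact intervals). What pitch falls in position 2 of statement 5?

Grouping in 4s, the 2nd note of each cell is Eb4, F4, G4.
Carrying that up a 2nd forward: A4 → B4.

B4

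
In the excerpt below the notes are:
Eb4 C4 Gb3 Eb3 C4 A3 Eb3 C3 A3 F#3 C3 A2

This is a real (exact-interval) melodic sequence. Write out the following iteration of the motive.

Taking 4-note groups, the heads are Eb4, C4, A3: the pattern moves down a 3rd.
Statement 4 starts on F#3 and keeps the same exact contour: F#3 D#3 A2 F#2.

F#3 D#3 A2 F#2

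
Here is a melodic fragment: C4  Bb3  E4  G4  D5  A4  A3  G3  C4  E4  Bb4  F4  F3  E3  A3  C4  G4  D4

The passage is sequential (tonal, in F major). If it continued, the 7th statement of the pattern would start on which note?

Taking 6-note groups, the heads are C4, A3, F3: the pattern moves down a 3rd.
Continuing: D3 → Bb2 → G2 → E2. Statement 7 starts on E2.

E2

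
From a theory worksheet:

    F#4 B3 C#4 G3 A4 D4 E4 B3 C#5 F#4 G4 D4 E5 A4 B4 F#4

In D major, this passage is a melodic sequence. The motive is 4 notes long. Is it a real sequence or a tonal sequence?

tonal

Every note is diatonic to D major.
Cell 1 has -6 semitones from note 3 to 4, but cell 2 has -5 — the interval quality changes while the contour stays the same, which is the hallmark of a tonal sequence.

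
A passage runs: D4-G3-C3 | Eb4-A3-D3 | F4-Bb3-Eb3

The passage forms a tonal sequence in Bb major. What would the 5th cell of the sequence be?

Taking 3-note groups, the heads are D4, Eb4, F4: the pattern moves up a 2nd.
Continuing the starts: G4 → A4.
So cell 5 is A4 D4 G3.

A4 D4 G3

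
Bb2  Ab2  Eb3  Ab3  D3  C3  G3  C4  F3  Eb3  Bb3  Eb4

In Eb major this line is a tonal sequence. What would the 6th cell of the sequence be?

Unit = 4 notes; the statements start on Bb2, D3, F3, moving up a 3rd each time.
Continuing the starts: Ab3 → C4 → Eb4.
From Eb4 the diatonic shape gives Eb4 D4 Ab4 D5.

Eb4 D4 Ab4 D5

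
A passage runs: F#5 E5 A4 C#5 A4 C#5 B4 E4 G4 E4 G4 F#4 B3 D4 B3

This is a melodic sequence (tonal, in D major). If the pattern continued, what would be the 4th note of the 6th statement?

B2

Grouping in 5s, the 4th note of each cell is C#5, G4, D4.
Carrying that down a 4th forward: A3 → E3 → B2.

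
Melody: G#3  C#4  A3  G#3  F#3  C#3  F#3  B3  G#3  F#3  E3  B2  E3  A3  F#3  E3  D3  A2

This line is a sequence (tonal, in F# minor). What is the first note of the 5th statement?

C#3

With a 6-note motive the entries are G#3, F#3, E3, each down a 2nd from the previous.
Extending the heads down a 2nd: D3 → C#3.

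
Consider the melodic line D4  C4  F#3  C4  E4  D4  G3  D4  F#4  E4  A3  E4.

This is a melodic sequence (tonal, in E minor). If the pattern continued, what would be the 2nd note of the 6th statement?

A4

Grouping in 4s, the 2nd note of each cell is C4, D4, E4.
Extending up a 2nd: F#4 → G4 → A4.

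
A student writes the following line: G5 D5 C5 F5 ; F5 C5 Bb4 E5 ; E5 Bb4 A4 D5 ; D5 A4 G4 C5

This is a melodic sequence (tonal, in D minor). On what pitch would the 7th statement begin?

The 4-note cells begin on G5, F5, E5, D5 — each down a 2nd from the last.
Extending the heads down a 2nd: C5 → Bb4 → A4.

A4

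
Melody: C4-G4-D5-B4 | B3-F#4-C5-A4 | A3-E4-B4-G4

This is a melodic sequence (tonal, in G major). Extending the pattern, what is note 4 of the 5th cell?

E4

The unit is 4 notes. Position-4 pitches of the 3 shown cells: B4, A4, G4.
Each moves down a 2nd. Continuing: F#4 → E4.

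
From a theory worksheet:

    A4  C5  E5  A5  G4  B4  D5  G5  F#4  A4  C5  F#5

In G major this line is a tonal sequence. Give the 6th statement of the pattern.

C4 E4 G4 C5

The 4-note cells begin on A4, G4, F#4 — each down a 2nd from the last.
Continuing the starts: E4 → D4 → C4.
So cell 6 is C4 E4 G4 C5.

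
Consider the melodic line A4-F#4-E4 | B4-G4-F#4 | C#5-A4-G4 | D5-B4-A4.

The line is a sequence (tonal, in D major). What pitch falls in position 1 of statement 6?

F#5

Grouping in 3s, the 1st note of each cell is A4, B4, C#5, D5.
Extending up a 2nd: E5 → F#5.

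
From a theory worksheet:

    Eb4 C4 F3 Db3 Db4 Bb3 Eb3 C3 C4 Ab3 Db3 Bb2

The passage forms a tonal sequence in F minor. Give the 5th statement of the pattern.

Ab3 F3 Bb2 G2

With a 4-note motive the entries are Eb4, Db4, C4, each down a 2nd from the previous.
Carrying on: Bb3 → Ab3.
So cell 5 is Ab3 F3 Bb2 G2.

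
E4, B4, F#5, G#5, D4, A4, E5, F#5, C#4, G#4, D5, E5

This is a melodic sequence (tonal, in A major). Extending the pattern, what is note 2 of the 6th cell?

Grouping in 4s, the 2nd note of each cell is B4, A4, G#4.
Extending down a 2nd: F#4 → E4 → D4.

D4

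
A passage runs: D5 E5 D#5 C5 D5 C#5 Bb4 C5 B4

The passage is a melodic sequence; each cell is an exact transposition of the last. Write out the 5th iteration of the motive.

Gb4 Ab4 G4

The 3-note cells begin on D5, C5, Bb4 — each down a 2nd from the last.
Carrying on: Ab4 → Gb4.
So cell 5 is Gb4 Ab4 G4.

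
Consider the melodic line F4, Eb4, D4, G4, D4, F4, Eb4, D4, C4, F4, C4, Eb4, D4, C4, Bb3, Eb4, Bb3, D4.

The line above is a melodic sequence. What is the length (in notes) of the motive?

6

18 notes total. Splitting into 3 groups of 6:
F4 Eb4 D4 G4 D4 F4 | Eb4 D4 C4 F4 C4 Eb4 | D4 C4 Bb3 Eb4 Bb3 D4
Each cell is the previous one down a 2nd — so the unit is 6 notes.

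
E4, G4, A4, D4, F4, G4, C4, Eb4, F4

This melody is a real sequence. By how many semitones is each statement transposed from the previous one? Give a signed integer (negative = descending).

-2

With a 3-note motive the entries are E4, D4, C4, each down a 2nd from the previous.
Counting half-steps from E4 to D4: -2.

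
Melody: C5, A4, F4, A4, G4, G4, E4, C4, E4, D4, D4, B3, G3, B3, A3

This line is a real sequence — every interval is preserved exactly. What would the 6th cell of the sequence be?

Unit = 5 notes; the statements start on C5, G4, D4, moving down a 4th each time.
Carrying on: A3 → E3 → B2.
So cell 6 is B2 G#2 E2 G#2 F#2.

B2 G#2 E2 G#2 F#2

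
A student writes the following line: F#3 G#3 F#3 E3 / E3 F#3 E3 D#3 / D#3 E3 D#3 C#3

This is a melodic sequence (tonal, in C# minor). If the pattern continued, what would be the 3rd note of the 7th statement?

The unit is 4 notes. Position-3 pitches of the 3 shown cells: F#3, E3, D#3.
Each moves down a 2nd. Continuing: C#3 → B2 → A2 → G#2.

G#2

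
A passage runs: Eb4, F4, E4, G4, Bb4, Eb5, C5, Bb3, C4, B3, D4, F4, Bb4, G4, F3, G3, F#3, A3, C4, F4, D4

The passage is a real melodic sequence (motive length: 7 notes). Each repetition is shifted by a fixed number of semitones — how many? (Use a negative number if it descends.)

-5

Unit = 7 notes; the statements start on Eb4, Bb3, F3, moving down a 4th each time.
Eb4 to Bb3 spans -5 semitones.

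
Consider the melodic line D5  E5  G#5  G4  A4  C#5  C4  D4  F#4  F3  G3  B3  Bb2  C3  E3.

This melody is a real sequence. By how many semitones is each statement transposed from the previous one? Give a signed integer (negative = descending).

-7

Taking 3-note groups, the heads are D5, G4, C4, F3, Bb2: the pattern moves down a 5th.
D5→G4 is 67 − 74 = -7 semitones.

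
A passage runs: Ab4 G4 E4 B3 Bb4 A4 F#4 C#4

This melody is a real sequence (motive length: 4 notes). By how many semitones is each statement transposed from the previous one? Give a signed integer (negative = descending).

2

The 4-note cells begin on Ab4, Bb4 — each up a 2nd from the last.
Ab4 to Bb4 spans +2 semitones.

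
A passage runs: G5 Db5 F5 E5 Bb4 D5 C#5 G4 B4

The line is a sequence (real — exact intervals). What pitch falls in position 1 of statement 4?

Grouping in 3s, the 1st note of each cell is G5, E5, C#5.
Each moves down a 3rd; the next is A#4.

A#4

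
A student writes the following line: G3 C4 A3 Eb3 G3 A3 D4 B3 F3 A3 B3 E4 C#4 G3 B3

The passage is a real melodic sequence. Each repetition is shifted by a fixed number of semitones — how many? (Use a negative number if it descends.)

Unit = 5 notes; the statements start on G3, A3, B3, moving up a 2nd each time.
G3 to A3 spans +2 semitones.

2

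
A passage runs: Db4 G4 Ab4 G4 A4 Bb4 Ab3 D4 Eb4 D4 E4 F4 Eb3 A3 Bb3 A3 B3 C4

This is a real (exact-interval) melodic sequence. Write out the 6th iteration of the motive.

C2 F#2 G2 F#2 G#2 A2

Unit = 6 notes; the statements start on Db4, Ab3, Eb3, moving down a 4th each time.
Extending down a 4th: Bb2 → F2 → C2.
Statement 6 starts on C2 and keeps the same exact contour: C2 F#2 G2 F#2 G#2 A2.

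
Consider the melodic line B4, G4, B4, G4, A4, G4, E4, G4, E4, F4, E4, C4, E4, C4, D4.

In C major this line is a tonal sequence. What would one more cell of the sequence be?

C4 A3 C4 A3 B3

With a 5-note motive the entries are B4, G4, E4, each down a 3rd from the previous.
Statement 4 starts on C4 and keeps the same diatonic contour: C4 A3 C4 A3 B3.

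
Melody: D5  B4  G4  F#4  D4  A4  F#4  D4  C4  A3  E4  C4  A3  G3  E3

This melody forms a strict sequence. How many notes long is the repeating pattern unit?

Try groups of 5 (3 cells in 15 notes):
D5 B4 G4 F#4 D4 | A4 F#4 D4 C4 A3 | E4 C4 A3 G3 E3
That's a consistent down a 4th shift per cell, and no other grouping gives one.

5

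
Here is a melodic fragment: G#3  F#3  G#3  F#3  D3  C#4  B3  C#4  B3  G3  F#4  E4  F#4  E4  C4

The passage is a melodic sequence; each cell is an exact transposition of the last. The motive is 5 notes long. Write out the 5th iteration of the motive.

Unit = 5 notes; the statements start on G#3, C#4, F#4, moving up a 4th each time.
Carrying on: B4 → E5.
So cell 5 is E5 D5 E5 D5 Bb4.

E5 D5 E5 D5 Bb4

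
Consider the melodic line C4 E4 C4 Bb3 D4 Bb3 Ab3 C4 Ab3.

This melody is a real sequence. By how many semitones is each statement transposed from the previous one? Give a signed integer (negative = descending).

The 3-note cells begin on C4, Bb3, Ab3 — each down a 2nd from the last.
Counting half-steps from C4 to Bb3: -2.

-2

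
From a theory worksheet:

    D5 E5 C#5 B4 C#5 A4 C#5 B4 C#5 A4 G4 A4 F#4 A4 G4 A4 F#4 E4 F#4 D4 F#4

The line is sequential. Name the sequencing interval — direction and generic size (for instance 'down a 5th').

With a 7-note motive the entries are D5, B4, G4, each down a 3rd from the previous.
From D5 to B4: down a 3rd.

down a 3rd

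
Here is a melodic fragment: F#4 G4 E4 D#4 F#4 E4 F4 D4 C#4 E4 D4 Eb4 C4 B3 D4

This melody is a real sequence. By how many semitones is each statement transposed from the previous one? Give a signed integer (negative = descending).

Taking 5-note groups, the heads are F#4, E4, D4: the pattern moves down a 2nd.
F#4→E4 is 64 − 66 = -2 semitones.

-2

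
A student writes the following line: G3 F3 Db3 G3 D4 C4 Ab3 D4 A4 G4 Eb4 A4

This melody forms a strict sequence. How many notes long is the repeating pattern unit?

Try groups of 4 (3 cells in 12 notes):
G3 F3 Db3 G3 | D4 C4 Ab3 D4 | A4 G4 Eb4 A4
Every group is a transposition up a 5th of the one before; no shorter unit works.

4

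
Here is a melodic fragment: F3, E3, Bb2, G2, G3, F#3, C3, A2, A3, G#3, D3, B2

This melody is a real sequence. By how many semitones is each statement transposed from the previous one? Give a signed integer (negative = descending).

With a 4-note motive the entries are F3, G3, A3, each up a 2nd from the previous.
Counting half-steps from F3 to G3: 2.

2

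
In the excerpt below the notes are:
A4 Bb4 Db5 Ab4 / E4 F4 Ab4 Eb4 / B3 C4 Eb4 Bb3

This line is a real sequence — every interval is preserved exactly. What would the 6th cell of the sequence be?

Taking 4-note groups, the heads are A4, E4, B3: the pattern moves down a 4th.
Carrying on: F#3 → C#3 → G#2.
So cell 6 is G#2 A2 C3 G2.

G#2 A2 C3 G2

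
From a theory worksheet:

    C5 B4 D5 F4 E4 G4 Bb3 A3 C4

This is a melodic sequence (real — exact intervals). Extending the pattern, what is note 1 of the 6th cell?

Db2

Grouping in 3s, the 1st note of each cell is C5, F4, Bb3.
Extending down a 5th: Eb3 → Ab2 → Db2.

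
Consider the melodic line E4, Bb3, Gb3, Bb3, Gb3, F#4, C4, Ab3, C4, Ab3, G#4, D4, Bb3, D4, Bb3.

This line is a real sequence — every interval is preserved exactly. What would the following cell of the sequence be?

A#4 E4 C4 E4 C4

Unit = 5 notes; the statements start on E4, F#4, G#4, moving up a 2nd each time.
So cell 4 is A#4 E4 C4 E4 C4.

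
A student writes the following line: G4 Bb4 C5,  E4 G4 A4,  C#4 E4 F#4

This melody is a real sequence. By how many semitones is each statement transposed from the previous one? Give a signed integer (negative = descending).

-3

The 3-note cells begin on G4, E4, C#4 — each down a 3rd from the last.
G4→E4 is 64 − 67 = -3 semitones.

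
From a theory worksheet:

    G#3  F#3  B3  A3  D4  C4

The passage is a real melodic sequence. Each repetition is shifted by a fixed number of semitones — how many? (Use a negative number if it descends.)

Taking 2-note groups, the heads are G#3, B3, D4: the pattern moves up a 3rd.
G#3 to B3 spans +3 semitones.

3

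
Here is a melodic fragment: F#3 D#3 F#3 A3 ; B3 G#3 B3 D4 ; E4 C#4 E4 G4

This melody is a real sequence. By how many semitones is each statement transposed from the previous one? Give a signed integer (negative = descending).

Unit = 4 notes; the statements start on F#3, B3, E4, moving up a 4th each time.
F#3 to B3 spans +5 semitones.

5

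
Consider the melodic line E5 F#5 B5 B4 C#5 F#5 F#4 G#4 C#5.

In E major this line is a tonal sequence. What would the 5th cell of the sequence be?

The 3-note cells begin on E5, B4, F#4 — each down a 4th from the last.
Extending down a 4th: C#4 → G#3.
So cell 5 is G#3 A3 D#4.

G#3 A3 D#4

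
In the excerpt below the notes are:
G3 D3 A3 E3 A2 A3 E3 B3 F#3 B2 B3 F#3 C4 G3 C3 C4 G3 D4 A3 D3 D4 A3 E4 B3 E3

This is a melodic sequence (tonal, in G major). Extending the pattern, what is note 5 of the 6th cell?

Grouping in 5s, the 5th note of each cell is A2, B2, C3, D3, E3.
From E3, up a 2nd gives F#3.

F#3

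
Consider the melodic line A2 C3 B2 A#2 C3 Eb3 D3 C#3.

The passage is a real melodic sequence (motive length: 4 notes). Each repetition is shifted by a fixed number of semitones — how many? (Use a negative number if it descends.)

The 4-note cells begin on A2, C3 — each up a 3rd from the last.
Counting half-steps from A2 to C3: 3.

3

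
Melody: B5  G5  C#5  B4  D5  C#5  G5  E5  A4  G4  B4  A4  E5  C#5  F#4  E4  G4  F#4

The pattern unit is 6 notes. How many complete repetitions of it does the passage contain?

18 notes in groups of 6 gives 18/6 = 3 statements.
Starts: B5, G5, E5 — each down a 3rd.

3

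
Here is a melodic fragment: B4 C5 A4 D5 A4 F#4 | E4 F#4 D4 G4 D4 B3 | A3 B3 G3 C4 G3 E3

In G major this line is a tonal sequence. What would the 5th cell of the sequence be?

Taking 6-note groups, the heads are B4, E4, A3: the pattern moves down a 5th.
Extending down a 5th: D3 → G2.
Statement 5 starts on G2 and keeps the same diatonic contour: G2 A2 F#2 B2 F#2 D2.

G2 A2 F#2 B2 F#2 D2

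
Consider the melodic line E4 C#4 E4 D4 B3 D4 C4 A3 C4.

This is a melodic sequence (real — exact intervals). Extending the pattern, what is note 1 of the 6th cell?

Gb3

The unit is 3 notes. Position-1 pitches of the 3 shown cells: E4, D4, C4.
Carrying that down a 2nd forward: Bb3 → Ab3 → Gb3.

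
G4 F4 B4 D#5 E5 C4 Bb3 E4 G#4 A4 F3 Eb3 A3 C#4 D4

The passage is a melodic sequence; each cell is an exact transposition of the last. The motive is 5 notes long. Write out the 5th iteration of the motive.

Taking 5-note groups, the heads are G4, C4, F3: the pattern moves down a 5th.
Continuing the starts: Bb2 → Eb2.
From Eb2 the exact shape gives Eb2 Db2 G2 B2 C3.

Eb2 Db2 G2 B2 C3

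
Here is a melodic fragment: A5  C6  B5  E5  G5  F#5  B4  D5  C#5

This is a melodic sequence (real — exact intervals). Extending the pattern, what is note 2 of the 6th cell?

B3

Grouping in 3s, the 2nd note of each cell is C6, G5, D5.
Carrying that down a 4th forward: A4 → E4 → B3.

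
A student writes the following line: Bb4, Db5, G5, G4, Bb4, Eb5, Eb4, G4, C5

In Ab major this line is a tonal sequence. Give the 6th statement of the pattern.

Taking 3-note groups, the heads are Bb4, G4, Eb4: the pattern moves down a 3rd.
Extending down a 3rd: C4 → Ab3 → F3.
From F3 the diatonic shape gives F3 Ab3 Db4.

F3 Ab3 Db4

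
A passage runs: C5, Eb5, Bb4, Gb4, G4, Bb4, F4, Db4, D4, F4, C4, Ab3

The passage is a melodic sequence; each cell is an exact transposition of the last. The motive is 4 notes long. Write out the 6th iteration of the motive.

B2 D3 A2 F2

With a 4-note motive the entries are C5, G4, D4, each down a 4th from the previous.
Extending down a 4th: A3 → E3 → B2.
So cell 6 is B2 D3 A2 F2.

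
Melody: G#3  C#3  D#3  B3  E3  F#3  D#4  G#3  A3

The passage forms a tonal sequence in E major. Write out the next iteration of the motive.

With a 3-note motive the entries are G#3, B3, D#4, each up a 3rd from the previous.
Statement 4 starts on F#4 and keeps the same diatonic contour: F#4 B3 C#4.

F#4 B3 C#4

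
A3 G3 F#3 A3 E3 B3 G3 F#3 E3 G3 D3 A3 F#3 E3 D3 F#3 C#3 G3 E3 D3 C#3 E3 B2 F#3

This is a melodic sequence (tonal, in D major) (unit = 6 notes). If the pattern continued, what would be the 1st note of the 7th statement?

B2

Grouping in 6s, the 1st note of each cell is A3, G3, F#3, E3.
Extending down a 2nd: D3 → C#3 → B2.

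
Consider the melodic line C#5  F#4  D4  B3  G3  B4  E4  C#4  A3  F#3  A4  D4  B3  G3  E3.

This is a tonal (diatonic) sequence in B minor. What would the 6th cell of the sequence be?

The 5-note cells begin on C#5, B4, A4 — each down a 2nd from the last.
Continuing the starts: G4 → F#4 → E4.
So cell 6 is E4 A3 F#3 D3 B2.

E4 A3 F#3 D3 B2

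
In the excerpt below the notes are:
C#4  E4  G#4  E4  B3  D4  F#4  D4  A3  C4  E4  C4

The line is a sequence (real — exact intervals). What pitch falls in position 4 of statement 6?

Gb3

Grouping in 4s, the 4th note of each cell is E4, D4, C4.
Each moves down a 2nd. Continuing: Bb3 → Ab3 → Gb3.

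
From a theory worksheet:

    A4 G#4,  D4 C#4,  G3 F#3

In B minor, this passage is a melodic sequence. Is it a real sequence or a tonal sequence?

real

Each cell has the same semitone pattern (-1,) — intervals are preserved exactly.
And G#4 lies outside B minor, so the sequence is real rather than tonal.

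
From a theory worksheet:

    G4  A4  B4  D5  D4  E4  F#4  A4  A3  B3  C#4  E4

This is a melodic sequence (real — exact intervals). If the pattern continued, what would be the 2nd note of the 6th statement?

G#2

With 4-note cells, note 2 of each statement runs A4, E4, B3.
Extending down a 4th: F#3 → C#3 → G#2.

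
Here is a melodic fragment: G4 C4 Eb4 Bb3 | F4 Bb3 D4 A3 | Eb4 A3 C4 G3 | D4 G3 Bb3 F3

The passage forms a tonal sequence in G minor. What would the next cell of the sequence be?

Unit = 4 notes; the statements start on G4, F4, Eb4, D4, moving down a 2nd each time.
From C4 the diatonic shape gives C4 F3 A3 Eb3.

C4 F3 A3 Eb3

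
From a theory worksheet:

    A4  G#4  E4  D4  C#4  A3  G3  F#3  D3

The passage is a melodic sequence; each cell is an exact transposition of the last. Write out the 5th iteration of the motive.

Taking 3-note groups, the heads are A4, D4, G3: the pattern moves down a 5th.
Continuing the starts: C3 → F2.
So cell 5 is F2 E2 C2.

F2 E2 C2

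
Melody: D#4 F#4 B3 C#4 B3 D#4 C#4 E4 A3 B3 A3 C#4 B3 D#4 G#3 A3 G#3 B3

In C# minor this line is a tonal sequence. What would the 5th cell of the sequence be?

G#3 B3 E3 F#3 E3 G#3

With a 6-note motive the entries are D#4, C#4, B3, each down a 2nd from the previous.
Carrying on: A3 → G#3.
So cell 5 is G#3 B3 E3 F#3 E3 G#3.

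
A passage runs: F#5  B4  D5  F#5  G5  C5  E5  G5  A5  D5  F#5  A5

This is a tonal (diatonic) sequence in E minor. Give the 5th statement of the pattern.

C6 F#5 A5 C6

Taking 4-note groups, the heads are F#5, G5, A5: the pattern moves up a 2nd.
Continuing the starts: B5 → C6.
So cell 5 is C6 F#5 A5 C6.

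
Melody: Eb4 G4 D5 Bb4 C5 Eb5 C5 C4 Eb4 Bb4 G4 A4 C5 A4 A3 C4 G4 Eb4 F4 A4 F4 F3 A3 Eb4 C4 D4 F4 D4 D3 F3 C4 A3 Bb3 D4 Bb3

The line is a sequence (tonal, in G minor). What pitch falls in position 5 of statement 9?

With 7-note cells, note 5 of each statement runs C5, A4, F4, D4, Bb3.
Each moves down a 3rd. Continuing: G3 → Eb3 → C3 → A2.

A2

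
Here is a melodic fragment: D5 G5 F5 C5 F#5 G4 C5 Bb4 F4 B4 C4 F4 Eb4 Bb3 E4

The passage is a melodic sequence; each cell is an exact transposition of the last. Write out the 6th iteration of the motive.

Unit = 5 notes; the statements start on D5, G4, C4, moving down a 5th each time.
Extending down a 5th: F3 → Bb2 → Eb2.
Statement 6 starts on Eb2 and keeps the same exact contour: Eb2 Ab2 Gb2 Db2 G2.

Eb2 Ab2 Gb2 Db2 G2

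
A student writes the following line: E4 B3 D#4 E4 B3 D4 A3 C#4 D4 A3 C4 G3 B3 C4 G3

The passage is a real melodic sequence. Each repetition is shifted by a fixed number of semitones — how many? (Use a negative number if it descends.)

-2

Taking 5-note groups, the heads are E4, D4, C4: the pattern moves down a 2nd.
E4→D4 is 62 − 64 = -2 semitones.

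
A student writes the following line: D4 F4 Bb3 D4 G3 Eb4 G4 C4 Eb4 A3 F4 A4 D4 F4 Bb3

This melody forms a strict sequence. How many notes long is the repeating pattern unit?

15 notes total. Splitting into 3 groups of 5:
D4 F4 Bb3 D4 G3 | Eb4 G4 C4 Eb4 A3 | F4 A4 D4 F4 Bb3
Every group is a transposition up a 2nd of the one before; no shorter unit works.

5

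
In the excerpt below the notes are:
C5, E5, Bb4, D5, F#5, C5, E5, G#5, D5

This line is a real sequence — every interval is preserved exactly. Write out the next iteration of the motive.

F#5 A#5 E5

Taking 3-note groups, the heads are C5, D5, E5: the pattern moves up a 2nd.
From F#5 the exact shape gives F#5 A#5 E5.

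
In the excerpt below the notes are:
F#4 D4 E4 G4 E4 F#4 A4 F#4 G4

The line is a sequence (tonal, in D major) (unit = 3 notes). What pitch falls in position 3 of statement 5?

Grouping in 3s, the 3rd note of each cell is E4, F#4, G4.
Extending up a 2nd: A4 → B4.

B4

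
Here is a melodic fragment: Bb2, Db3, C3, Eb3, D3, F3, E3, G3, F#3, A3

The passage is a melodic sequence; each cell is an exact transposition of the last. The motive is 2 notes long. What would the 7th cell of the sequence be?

A#3 C#4

Taking 2-note groups, the heads are Bb2, C3, D3, E3, F#3: the pattern moves up a 2nd.
Carrying on: G#3 → A#3.
Statement 7 starts on A#3 and keeps the same exact contour: A#3 C#4.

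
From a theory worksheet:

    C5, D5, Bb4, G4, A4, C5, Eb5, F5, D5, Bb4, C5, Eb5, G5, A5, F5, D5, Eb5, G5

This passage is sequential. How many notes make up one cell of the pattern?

6

Try groups of 6 (3 cells in 18 notes):
C5 D5 Bb4 G4 A4 C5 | Eb5 F5 D5 Bb4 C5 Eb5 | G5 A5 F5 D5 Eb5 G5
Each cell is the previous one up a 3rd — so the unit is 6 notes.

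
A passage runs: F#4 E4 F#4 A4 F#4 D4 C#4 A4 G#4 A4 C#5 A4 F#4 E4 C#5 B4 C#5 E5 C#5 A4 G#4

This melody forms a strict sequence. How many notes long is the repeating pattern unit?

7

Try groups of 7 (3 cells in 21 notes):
F#4 E4 F#4 A4 F#4 D4 C#4 | A4 G#4 A4 C#5 A4 F#4 E4 | C#5 B4 C#5 E5 C#5 A4 G#4
Every group is a transposition up a 3rd of the one before; no shorter unit works.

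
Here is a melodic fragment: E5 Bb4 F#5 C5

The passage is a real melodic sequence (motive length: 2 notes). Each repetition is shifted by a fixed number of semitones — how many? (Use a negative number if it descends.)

The 2-note cells begin on E5, F#5 — each up a 2nd from the last.
E5→F#5 is 78 − 76 = 2 semitones.

2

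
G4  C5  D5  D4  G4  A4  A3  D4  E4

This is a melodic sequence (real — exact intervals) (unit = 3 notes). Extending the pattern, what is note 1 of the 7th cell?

With 3-note cells, note 1 of each statement runs G4, D4, A3.
Extending down a 4th: E3 → B2 → F#2 → C#2.

C#2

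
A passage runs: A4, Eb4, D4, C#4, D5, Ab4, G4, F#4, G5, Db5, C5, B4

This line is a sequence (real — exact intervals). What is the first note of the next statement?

With a 4-note motive the entries are A4, D5, G5, each up a 4th from the previous.
One more step up a 4th gives C6.

C6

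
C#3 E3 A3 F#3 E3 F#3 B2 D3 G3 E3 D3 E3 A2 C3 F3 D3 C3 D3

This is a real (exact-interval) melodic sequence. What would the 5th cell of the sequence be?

Unit = 6 notes; the statements start on C#3, B2, A2, moving down a 2nd each time.
Carrying on: G2 → F2.
So cell 5 is F2 Ab2 Db3 Bb2 Ab2 Bb2.

F2 Ab2 Db3 Bb2 Ab2 Bb2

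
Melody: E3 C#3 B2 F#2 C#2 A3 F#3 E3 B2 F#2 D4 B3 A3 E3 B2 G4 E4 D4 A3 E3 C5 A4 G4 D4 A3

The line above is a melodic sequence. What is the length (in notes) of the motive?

25 notes total. Splitting into 5 groups of 5:
E3 C#3 B2 F#2 C#2 | A3 F#3 E3 B2 F#2 | D4 B3 A3 E3 B2 | G4 E4 D4 A3 E3 | C5 A4 G4 D4 A3
Every group is a transposition up a 4th of the one before; no shorter unit works.

5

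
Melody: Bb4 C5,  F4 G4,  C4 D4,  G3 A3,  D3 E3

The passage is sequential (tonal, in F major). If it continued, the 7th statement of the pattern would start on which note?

E2

Unit = 2 notes; the statements start on Bb4, F4, C4, G3, D3, moving down a 4th each time.
Continuing: A2 → E2. Statement 7 starts on E2.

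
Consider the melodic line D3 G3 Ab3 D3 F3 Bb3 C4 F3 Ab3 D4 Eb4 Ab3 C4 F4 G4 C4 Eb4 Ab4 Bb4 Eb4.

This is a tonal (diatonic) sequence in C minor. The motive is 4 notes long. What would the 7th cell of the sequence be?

Bb4 Eb5 F5 Bb4

With a 4-note motive the entries are D3, F3, Ab3, C4, Eb4, each up a 3rd from the previous.
Extending up a 3rd: G4 → Bb4.
From Bb4 the diatonic shape gives Bb4 Eb5 F5 Bb4.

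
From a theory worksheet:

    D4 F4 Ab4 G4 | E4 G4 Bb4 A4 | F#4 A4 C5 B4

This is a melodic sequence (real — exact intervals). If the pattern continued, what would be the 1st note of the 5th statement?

A#4

Grouping in 4s, the 1st note of each cell is D4, E4, F#4.
Carrying that up a 2nd forward: G#4 → A#4.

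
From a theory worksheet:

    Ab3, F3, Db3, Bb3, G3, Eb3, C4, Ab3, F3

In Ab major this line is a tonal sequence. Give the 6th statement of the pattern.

F4 Db4 Bb3

Unit = 3 notes; the statements start on Ab3, Bb3, C4, moving up a 2nd each time.
Extending up a 2nd: Db4 → Eb4 → F4.
So cell 6 is F4 Db4 Bb3.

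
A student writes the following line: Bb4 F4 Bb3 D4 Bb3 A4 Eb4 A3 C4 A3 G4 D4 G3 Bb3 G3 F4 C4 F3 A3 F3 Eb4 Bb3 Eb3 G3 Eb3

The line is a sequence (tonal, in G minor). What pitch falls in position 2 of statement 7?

The unit is 5 notes. Position-2 pitches of the 5 shown cells: F4, Eb4, D4, C4, Bb3.
Carrying that down a 2nd forward: A3 → G3.

G3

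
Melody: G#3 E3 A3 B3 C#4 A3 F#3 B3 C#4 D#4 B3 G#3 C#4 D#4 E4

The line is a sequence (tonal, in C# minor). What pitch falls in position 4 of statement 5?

F#4

Grouping in 5s, the 4th note of each cell is B3, C#4, D#4.
Extending up a 2nd: E4 → F#4.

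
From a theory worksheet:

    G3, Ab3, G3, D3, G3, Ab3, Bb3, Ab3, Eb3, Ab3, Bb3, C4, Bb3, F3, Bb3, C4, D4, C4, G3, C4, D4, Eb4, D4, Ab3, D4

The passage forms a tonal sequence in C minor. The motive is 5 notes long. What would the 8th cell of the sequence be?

Taking 5-note groups, the heads are G3, Ab3, Bb3, C4, D4: the pattern moves up a 2nd.
Continuing the starts: Eb4 → F4 → G4.
So cell 8 is G4 Ab4 G4 D4 G4.

G4 Ab4 G4 D4 G4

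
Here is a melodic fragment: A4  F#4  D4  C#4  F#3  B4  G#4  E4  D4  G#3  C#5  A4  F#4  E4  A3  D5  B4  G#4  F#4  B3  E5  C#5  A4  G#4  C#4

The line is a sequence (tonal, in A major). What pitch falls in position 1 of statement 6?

Grouping in 5s, the 1st note of each cell is A4, B4, C#5, D5, E5.
From E5, up a 2nd gives F#5.

F#5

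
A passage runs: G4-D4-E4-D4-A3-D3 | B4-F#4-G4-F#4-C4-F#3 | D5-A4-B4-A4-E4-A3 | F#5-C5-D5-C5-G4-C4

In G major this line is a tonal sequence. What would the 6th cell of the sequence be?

Taking 6-note groups, the heads are G4, B4, D5, F#5: the pattern moves up a 3rd.
Continuing the starts: A5 → C6.
So cell 6 is C6 G5 A5 G5 D5 G4.

C6 G5 A5 G5 D5 G4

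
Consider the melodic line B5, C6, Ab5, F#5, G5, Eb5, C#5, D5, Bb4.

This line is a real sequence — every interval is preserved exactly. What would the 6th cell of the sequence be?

A#3 B3 G3

With a 3-note motive the entries are B5, F#5, C#5, each down a 4th from the previous.
Continuing the starts: G#4 → D#4 → A#3.
So cell 6 is A#3 B3 G3.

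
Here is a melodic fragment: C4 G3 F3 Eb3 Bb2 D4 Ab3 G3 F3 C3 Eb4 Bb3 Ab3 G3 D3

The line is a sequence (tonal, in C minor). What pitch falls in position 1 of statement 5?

G4

Grouping in 5s, the 1st note of each cell is C4, D4, Eb4.
Each moves up a 2nd. Continuing: F4 → G4.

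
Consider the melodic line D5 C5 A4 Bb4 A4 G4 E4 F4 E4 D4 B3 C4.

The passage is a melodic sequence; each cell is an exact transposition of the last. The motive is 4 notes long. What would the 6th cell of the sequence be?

With a 4-note motive the entries are D5, A4, E4, each down a 4th from the previous.
Extending down a 4th: B3 → F#3 → C#3.
From C#3 the exact shape gives C#3 B2 G#2 A2.

C#3 B2 G#2 A2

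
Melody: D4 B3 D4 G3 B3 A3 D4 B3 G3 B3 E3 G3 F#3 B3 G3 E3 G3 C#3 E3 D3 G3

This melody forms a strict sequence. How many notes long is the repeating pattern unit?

7

There are 21 notes; a 7-note unit gives 3 cells:
D4 B3 D4 G3 B3 A3 D4 | B3 G3 B3 E3 G3 F#3 B3 | G3 E3 G3 C#3 E3 D3 G3
That's a consistent down a 3rd shift per cell, and no other grouping gives one.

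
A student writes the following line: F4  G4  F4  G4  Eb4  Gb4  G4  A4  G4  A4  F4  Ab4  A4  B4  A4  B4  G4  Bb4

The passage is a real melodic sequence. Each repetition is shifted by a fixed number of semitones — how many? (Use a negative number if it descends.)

2

Taking 6-note groups, the heads are F4, G4, A4: the pattern moves up a 2nd.
F4→G4 is 67 − 65 = 2 semitones.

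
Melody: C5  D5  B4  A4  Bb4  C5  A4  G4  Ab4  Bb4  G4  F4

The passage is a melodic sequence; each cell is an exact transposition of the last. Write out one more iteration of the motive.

With a 4-note motive the entries are C5, Bb4, Ab4, each down a 2nd from the previous.
Statement 4 starts on Gb4 and keeps the same exact contour: Gb4 Ab4 F4 Eb4.

Gb4 Ab4 F4 Eb4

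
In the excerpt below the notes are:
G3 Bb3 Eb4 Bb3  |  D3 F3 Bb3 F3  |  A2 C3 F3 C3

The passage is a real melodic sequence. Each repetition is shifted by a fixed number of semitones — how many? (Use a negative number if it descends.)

Unit = 4 notes; the statements start on G3, D3, A2, moving down a 4th each time.
G3 to D3 spans -5 semitones.

-5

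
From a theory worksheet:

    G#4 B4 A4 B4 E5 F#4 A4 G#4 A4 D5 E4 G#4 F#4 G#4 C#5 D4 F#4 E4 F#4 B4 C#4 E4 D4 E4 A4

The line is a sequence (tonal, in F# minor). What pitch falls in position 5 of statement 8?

Grouping in 5s, the 5th note of each cell is E5, D5, C#5, B4, A4.
Each moves down a 2nd. Continuing: G#4 → F#4 → E4.

E4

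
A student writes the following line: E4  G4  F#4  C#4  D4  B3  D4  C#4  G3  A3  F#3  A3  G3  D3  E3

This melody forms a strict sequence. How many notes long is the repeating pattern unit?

5

15 notes total. Splitting into 3 groups of 5:
E4 G4 F#4 C#4 D4 | B3 D4 C#4 G3 A3 | F#3 A3 G3 D3 E3
Each cell is the previous one down a 4th — so the unit is 5 notes.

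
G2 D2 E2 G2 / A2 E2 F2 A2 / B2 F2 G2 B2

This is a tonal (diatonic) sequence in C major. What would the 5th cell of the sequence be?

D3 A2 B2 D3

The 4-note cells begin on G2, A2, B2 — each up a 2nd from the last.
Continuing the starts: C3 → D3.
So cell 5 is D3 A2 B2 D3.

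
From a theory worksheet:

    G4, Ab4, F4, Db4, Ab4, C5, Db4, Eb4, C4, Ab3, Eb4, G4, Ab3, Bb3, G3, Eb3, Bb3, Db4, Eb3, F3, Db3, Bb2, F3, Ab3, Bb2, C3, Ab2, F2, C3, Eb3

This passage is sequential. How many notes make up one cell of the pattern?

6

Try groups of 6 (5 cells in 30 notes):
G4 Ab4 F4 Db4 Ab4 C5 | Db4 Eb4 C4 Ab3 Eb4 G4 | Ab3 Bb3 G3 Eb3 Bb3 Db4 | Eb3 F3 Db3 Bb2 F3 Ab3 | Bb2 C3 Ab2 F2 C3 Eb3
That's a consistent down a 4th shift per cell, and no other grouping gives one.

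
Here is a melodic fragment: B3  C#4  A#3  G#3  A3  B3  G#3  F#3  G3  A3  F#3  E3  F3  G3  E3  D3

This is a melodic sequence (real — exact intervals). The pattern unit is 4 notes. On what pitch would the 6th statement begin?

Db3

Taking 4-note groups, the heads are B3, A3, G3, F3: the pattern moves down a 2nd.
Continuing: Eb3 → Db3. Statement 6 starts on Db3.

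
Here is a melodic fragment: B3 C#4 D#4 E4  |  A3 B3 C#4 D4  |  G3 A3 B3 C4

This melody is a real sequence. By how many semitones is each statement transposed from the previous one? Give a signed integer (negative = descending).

Unit = 4 notes; the statements start on B3, A3, G3, moving down a 2nd each time.
B3→A3 is 57 − 59 = -2 semitones.

-2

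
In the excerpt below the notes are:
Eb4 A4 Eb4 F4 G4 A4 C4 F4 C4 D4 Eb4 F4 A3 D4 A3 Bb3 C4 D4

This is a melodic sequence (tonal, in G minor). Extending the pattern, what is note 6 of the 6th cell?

Eb3

With 6-note cells, note 6 of each statement runs A4, F4, D4.
Extending down a 3rd: Bb3 → G3 → Eb3.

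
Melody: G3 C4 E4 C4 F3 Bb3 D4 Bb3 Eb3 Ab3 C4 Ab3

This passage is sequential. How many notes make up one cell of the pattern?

12 notes total. Splitting into 3 groups of 4:
G3 C4 E4 C4 | F3 Bb3 D4 Bb3 | Eb3 Ab3 C4 Ab3
That's a consistent down a 2nd shift per cell, and no other grouping gives one.

4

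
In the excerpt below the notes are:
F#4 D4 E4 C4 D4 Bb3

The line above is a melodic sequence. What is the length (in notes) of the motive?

There are 6 notes; a 2-note unit gives 3 cells:
F#4 D4 | E4 C4 | D4 Bb3
Every group is a transposition down a 2nd of the one before; no shorter unit works.

2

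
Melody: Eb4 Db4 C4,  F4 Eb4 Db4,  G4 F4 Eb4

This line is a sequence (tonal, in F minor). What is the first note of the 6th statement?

With a 3-note motive the entries are Eb4, F4, G4, each up a 2nd from the previous.
Continuing: Ab4 → Bb4 → C5. Statement 6 starts on C5.

C5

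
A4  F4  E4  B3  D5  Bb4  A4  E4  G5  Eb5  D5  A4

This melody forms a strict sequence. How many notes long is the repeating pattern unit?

4

12 notes total. Splitting into 3 groups of 4:
A4 F4 E4 B3 | D5 Bb4 A4 E4 | G5 Eb5 D5 A4
Each cell is the previous one up a 4th — so the unit is 4 notes.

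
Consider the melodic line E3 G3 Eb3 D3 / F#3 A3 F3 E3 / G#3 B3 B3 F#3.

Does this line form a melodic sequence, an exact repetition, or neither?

Note 3 of cell 3 is B3; if this were a sequence it would be G3. No unit length gives a consistent transposition pattern.

neither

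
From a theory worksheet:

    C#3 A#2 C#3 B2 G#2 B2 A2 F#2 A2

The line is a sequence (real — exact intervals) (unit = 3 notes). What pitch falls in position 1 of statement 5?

With 3-note cells, note 1 of each statement runs C#3, B2, A2.
Each moves down a 2nd. Continuing: G2 → F2.

F2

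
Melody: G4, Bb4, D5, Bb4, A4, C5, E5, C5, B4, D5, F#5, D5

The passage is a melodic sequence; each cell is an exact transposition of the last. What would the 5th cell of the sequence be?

D#5 F#5 A#5 F#5

The 4-note cells begin on G4, A4, B4 — each up a 2nd from the last.
Extending up a 2nd: C#5 → D#5.
Statement 5 starts on D#5 and keeps the same exact contour: D#5 F#5 A#5 F#5.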